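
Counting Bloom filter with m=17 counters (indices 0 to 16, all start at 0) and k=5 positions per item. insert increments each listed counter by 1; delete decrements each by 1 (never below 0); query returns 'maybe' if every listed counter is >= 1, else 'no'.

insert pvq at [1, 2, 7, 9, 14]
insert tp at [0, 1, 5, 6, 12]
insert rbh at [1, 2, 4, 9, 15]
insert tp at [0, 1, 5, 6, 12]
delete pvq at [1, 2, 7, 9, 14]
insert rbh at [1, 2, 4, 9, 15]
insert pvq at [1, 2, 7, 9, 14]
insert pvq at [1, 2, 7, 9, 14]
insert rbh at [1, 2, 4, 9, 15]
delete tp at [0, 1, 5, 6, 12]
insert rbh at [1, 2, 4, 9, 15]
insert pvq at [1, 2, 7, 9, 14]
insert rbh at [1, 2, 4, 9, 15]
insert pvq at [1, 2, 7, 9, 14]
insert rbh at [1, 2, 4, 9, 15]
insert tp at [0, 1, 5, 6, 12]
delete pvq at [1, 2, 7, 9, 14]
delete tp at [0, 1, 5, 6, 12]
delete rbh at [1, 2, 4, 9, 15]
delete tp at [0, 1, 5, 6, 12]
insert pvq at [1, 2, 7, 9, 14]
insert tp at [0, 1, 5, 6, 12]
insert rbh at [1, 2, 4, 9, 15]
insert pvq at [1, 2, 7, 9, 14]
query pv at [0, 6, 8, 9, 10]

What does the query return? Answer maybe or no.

Answer: no

Derivation:
Step 1: insert pvq at [1, 2, 7, 9, 14] -> counters=[0,1,1,0,0,0,0,1,0,1,0,0,0,0,1,0,0]
Step 2: insert tp at [0, 1, 5, 6, 12] -> counters=[1,2,1,0,0,1,1,1,0,1,0,0,1,0,1,0,0]
Step 3: insert rbh at [1, 2, 4, 9, 15] -> counters=[1,3,2,0,1,1,1,1,0,2,0,0,1,0,1,1,0]
Step 4: insert tp at [0, 1, 5, 6, 12] -> counters=[2,4,2,0,1,2,2,1,0,2,0,0,2,0,1,1,0]
Step 5: delete pvq at [1, 2, 7, 9, 14] -> counters=[2,3,1,0,1,2,2,0,0,1,0,0,2,0,0,1,0]
Step 6: insert rbh at [1, 2, 4, 9, 15] -> counters=[2,4,2,0,2,2,2,0,0,2,0,0,2,0,0,2,0]
Step 7: insert pvq at [1, 2, 7, 9, 14] -> counters=[2,5,3,0,2,2,2,1,0,3,0,0,2,0,1,2,0]
Step 8: insert pvq at [1, 2, 7, 9, 14] -> counters=[2,6,4,0,2,2,2,2,0,4,0,0,2,0,2,2,0]
Step 9: insert rbh at [1, 2, 4, 9, 15] -> counters=[2,7,5,0,3,2,2,2,0,5,0,0,2,0,2,3,0]
Step 10: delete tp at [0, 1, 5, 6, 12] -> counters=[1,6,5,0,3,1,1,2,0,5,0,0,1,0,2,3,0]
Step 11: insert rbh at [1, 2, 4, 9, 15] -> counters=[1,7,6,0,4,1,1,2,0,6,0,0,1,0,2,4,0]
Step 12: insert pvq at [1, 2, 7, 9, 14] -> counters=[1,8,7,0,4,1,1,3,0,7,0,0,1,0,3,4,0]
Step 13: insert rbh at [1, 2, 4, 9, 15] -> counters=[1,9,8,0,5,1,1,3,0,8,0,0,1,0,3,5,0]
Step 14: insert pvq at [1, 2, 7, 9, 14] -> counters=[1,10,9,0,5,1,1,4,0,9,0,0,1,0,4,5,0]
Step 15: insert rbh at [1, 2, 4, 9, 15] -> counters=[1,11,10,0,6,1,1,4,0,10,0,0,1,0,4,6,0]
Step 16: insert tp at [0, 1, 5, 6, 12] -> counters=[2,12,10,0,6,2,2,4,0,10,0,0,2,0,4,6,0]
Step 17: delete pvq at [1, 2, 7, 9, 14] -> counters=[2,11,9,0,6,2,2,3,0,9,0,0,2,0,3,6,0]
Step 18: delete tp at [0, 1, 5, 6, 12] -> counters=[1,10,9,0,6,1,1,3,0,9,0,0,1,0,3,6,0]
Step 19: delete rbh at [1, 2, 4, 9, 15] -> counters=[1,9,8,0,5,1,1,3,0,8,0,0,1,0,3,5,0]
Step 20: delete tp at [0, 1, 5, 6, 12] -> counters=[0,8,8,0,5,0,0,3,0,8,0,0,0,0,3,5,0]
Step 21: insert pvq at [1, 2, 7, 9, 14] -> counters=[0,9,9,0,5,0,0,4,0,9,0,0,0,0,4,5,0]
Step 22: insert tp at [0, 1, 5, 6, 12] -> counters=[1,10,9,0,5,1,1,4,0,9,0,0,1,0,4,5,0]
Step 23: insert rbh at [1, 2, 4, 9, 15] -> counters=[1,11,10,0,6,1,1,4,0,10,0,0,1,0,4,6,0]
Step 24: insert pvq at [1, 2, 7, 9, 14] -> counters=[1,12,11,0,6,1,1,5,0,11,0,0,1,0,5,6,0]
Query pv: check counters[0]=1 counters[6]=1 counters[8]=0 counters[9]=11 counters[10]=0 -> no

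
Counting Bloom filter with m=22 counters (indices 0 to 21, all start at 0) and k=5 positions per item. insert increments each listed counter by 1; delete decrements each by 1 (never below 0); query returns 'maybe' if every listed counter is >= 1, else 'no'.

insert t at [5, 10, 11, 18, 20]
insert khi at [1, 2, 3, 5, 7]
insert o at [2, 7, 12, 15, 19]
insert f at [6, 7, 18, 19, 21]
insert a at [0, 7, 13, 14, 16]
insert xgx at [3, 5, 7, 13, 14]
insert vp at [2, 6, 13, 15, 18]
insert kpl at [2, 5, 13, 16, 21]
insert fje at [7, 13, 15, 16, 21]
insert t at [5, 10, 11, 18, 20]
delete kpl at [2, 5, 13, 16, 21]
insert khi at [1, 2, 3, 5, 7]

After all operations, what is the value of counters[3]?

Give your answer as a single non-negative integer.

Step 1: insert t at [5, 10, 11, 18, 20] -> counters=[0,0,0,0,0,1,0,0,0,0,1,1,0,0,0,0,0,0,1,0,1,0]
Step 2: insert khi at [1, 2, 3, 5, 7] -> counters=[0,1,1,1,0,2,0,1,0,0,1,1,0,0,0,0,0,0,1,0,1,0]
Step 3: insert o at [2, 7, 12, 15, 19] -> counters=[0,1,2,1,0,2,0,2,0,0,1,1,1,0,0,1,0,0,1,1,1,0]
Step 4: insert f at [6, 7, 18, 19, 21] -> counters=[0,1,2,1,0,2,1,3,0,0,1,1,1,0,0,1,0,0,2,2,1,1]
Step 5: insert a at [0, 7, 13, 14, 16] -> counters=[1,1,2,1,0,2,1,4,0,0,1,1,1,1,1,1,1,0,2,2,1,1]
Step 6: insert xgx at [3, 5, 7, 13, 14] -> counters=[1,1,2,2,0,3,1,5,0,0,1,1,1,2,2,1,1,0,2,2,1,1]
Step 7: insert vp at [2, 6, 13, 15, 18] -> counters=[1,1,3,2,0,3,2,5,0,0,1,1,1,3,2,2,1,0,3,2,1,1]
Step 8: insert kpl at [2, 5, 13, 16, 21] -> counters=[1,1,4,2,0,4,2,5,0,0,1,1,1,4,2,2,2,0,3,2,1,2]
Step 9: insert fje at [7, 13, 15, 16, 21] -> counters=[1,1,4,2,0,4,2,6,0,0,1,1,1,5,2,3,3,0,3,2,1,3]
Step 10: insert t at [5, 10, 11, 18, 20] -> counters=[1,1,4,2,0,5,2,6,0,0,2,2,1,5,2,3,3,0,4,2,2,3]
Step 11: delete kpl at [2, 5, 13, 16, 21] -> counters=[1,1,3,2,0,4,2,6,0,0,2,2,1,4,2,3,2,0,4,2,2,2]
Step 12: insert khi at [1, 2, 3, 5, 7] -> counters=[1,2,4,3,0,5,2,7,0,0,2,2,1,4,2,3,2,0,4,2,2,2]
Final counters=[1,2,4,3,0,5,2,7,0,0,2,2,1,4,2,3,2,0,4,2,2,2] -> counters[3]=3

Answer: 3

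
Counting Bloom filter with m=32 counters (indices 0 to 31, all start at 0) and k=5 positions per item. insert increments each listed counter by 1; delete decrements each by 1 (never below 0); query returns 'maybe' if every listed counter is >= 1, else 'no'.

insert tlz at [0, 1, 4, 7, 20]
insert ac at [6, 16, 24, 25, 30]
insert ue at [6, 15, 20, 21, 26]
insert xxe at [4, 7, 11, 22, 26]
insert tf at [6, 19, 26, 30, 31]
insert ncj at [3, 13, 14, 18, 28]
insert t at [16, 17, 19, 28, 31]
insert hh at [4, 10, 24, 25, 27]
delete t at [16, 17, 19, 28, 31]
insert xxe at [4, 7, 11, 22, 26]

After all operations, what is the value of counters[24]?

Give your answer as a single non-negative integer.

Step 1: insert tlz at [0, 1, 4, 7, 20] -> counters=[1,1,0,0,1,0,0,1,0,0,0,0,0,0,0,0,0,0,0,0,1,0,0,0,0,0,0,0,0,0,0,0]
Step 2: insert ac at [6, 16, 24, 25, 30] -> counters=[1,1,0,0,1,0,1,1,0,0,0,0,0,0,0,0,1,0,0,0,1,0,0,0,1,1,0,0,0,0,1,0]
Step 3: insert ue at [6, 15, 20, 21, 26] -> counters=[1,1,0,0,1,0,2,1,0,0,0,0,0,0,0,1,1,0,0,0,2,1,0,0,1,1,1,0,0,0,1,0]
Step 4: insert xxe at [4, 7, 11, 22, 26] -> counters=[1,1,0,0,2,0,2,2,0,0,0,1,0,0,0,1,1,0,0,0,2,1,1,0,1,1,2,0,0,0,1,0]
Step 5: insert tf at [6, 19, 26, 30, 31] -> counters=[1,1,0,0,2,0,3,2,0,0,0,1,0,0,0,1,1,0,0,1,2,1,1,0,1,1,3,0,0,0,2,1]
Step 6: insert ncj at [3, 13, 14, 18, 28] -> counters=[1,1,0,1,2,0,3,2,0,0,0,1,0,1,1,1,1,0,1,1,2,1,1,0,1,1,3,0,1,0,2,1]
Step 7: insert t at [16, 17, 19, 28, 31] -> counters=[1,1,0,1,2,0,3,2,0,0,0,1,0,1,1,1,2,1,1,2,2,1,1,0,1,1,3,0,2,0,2,2]
Step 8: insert hh at [4, 10, 24, 25, 27] -> counters=[1,1,0,1,3,0,3,2,0,0,1,1,0,1,1,1,2,1,1,2,2,1,1,0,2,2,3,1,2,0,2,2]
Step 9: delete t at [16, 17, 19, 28, 31] -> counters=[1,1,0,1,3,0,3,2,0,0,1,1,0,1,1,1,1,0,1,1,2,1,1,0,2,2,3,1,1,0,2,1]
Step 10: insert xxe at [4, 7, 11, 22, 26] -> counters=[1,1,0,1,4,0,3,3,0,0,1,2,0,1,1,1,1,0,1,1,2,1,2,0,2,2,4,1,1,0,2,1]
Final counters=[1,1,0,1,4,0,3,3,0,0,1,2,0,1,1,1,1,0,1,1,2,1,2,0,2,2,4,1,1,0,2,1] -> counters[24]=2

Answer: 2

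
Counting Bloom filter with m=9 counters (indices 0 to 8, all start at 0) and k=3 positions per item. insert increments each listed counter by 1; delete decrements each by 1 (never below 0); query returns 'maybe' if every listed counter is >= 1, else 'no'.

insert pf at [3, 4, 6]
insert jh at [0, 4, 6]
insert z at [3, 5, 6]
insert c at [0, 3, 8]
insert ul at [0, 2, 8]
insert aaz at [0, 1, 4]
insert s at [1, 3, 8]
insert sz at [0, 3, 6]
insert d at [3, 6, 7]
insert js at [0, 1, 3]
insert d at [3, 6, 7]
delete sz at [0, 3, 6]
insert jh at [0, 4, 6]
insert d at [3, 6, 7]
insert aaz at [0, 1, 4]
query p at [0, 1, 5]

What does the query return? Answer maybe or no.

Step 1: insert pf at [3, 4, 6] -> counters=[0,0,0,1,1,0,1,0,0]
Step 2: insert jh at [0, 4, 6] -> counters=[1,0,0,1,2,0,2,0,0]
Step 3: insert z at [3, 5, 6] -> counters=[1,0,0,2,2,1,3,0,0]
Step 4: insert c at [0, 3, 8] -> counters=[2,0,0,3,2,1,3,0,1]
Step 5: insert ul at [0, 2, 8] -> counters=[3,0,1,3,2,1,3,0,2]
Step 6: insert aaz at [0, 1, 4] -> counters=[4,1,1,3,3,1,3,0,2]
Step 7: insert s at [1, 3, 8] -> counters=[4,2,1,4,3,1,3,0,3]
Step 8: insert sz at [0, 3, 6] -> counters=[5,2,1,5,3,1,4,0,3]
Step 9: insert d at [3, 6, 7] -> counters=[5,2,1,6,3,1,5,1,3]
Step 10: insert js at [0, 1, 3] -> counters=[6,3,1,7,3,1,5,1,3]
Step 11: insert d at [3, 6, 7] -> counters=[6,3,1,8,3,1,6,2,3]
Step 12: delete sz at [0, 3, 6] -> counters=[5,3,1,7,3,1,5,2,3]
Step 13: insert jh at [0, 4, 6] -> counters=[6,3,1,7,4,1,6,2,3]
Step 14: insert d at [3, 6, 7] -> counters=[6,3,1,8,4,1,7,3,3]
Step 15: insert aaz at [0, 1, 4] -> counters=[7,4,1,8,5,1,7,3,3]
Query p: check counters[0]=7 counters[1]=4 counters[5]=1 -> maybe

Answer: maybe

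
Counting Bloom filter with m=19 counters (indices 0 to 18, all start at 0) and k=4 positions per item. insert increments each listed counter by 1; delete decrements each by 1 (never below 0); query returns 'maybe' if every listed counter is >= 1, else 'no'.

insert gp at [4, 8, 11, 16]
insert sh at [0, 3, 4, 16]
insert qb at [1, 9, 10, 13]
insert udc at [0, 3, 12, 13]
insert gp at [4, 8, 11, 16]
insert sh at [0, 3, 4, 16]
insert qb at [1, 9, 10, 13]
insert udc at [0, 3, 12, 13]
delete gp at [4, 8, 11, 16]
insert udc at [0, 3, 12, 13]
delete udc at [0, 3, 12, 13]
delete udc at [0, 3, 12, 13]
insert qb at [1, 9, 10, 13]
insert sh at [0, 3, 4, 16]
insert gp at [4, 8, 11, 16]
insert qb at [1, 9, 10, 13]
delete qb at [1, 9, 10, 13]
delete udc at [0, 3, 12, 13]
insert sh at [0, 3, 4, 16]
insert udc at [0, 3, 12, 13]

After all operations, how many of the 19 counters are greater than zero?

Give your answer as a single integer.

Answer: 11

Derivation:
Step 1: insert gp at [4, 8, 11, 16] -> counters=[0,0,0,0,1,0,0,0,1,0,0,1,0,0,0,0,1,0,0]
Step 2: insert sh at [0, 3, 4, 16] -> counters=[1,0,0,1,2,0,0,0,1,0,0,1,0,0,0,0,2,0,0]
Step 3: insert qb at [1, 9, 10, 13] -> counters=[1,1,0,1,2,0,0,0,1,1,1,1,0,1,0,0,2,0,0]
Step 4: insert udc at [0, 3, 12, 13] -> counters=[2,1,0,2,2,0,0,0,1,1,1,1,1,2,0,0,2,0,0]
Step 5: insert gp at [4, 8, 11, 16] -> counters=[2,1,0,2,3,0,0,0,2,1,1,2,1,2,0,0,3,0,0]
Step 6: insert sh at [0, 3, 4, 16] -> counters=[3,1,0,3,4,0,0,0,2,1,1,2,1,2,0,0,4,0,0]
Step 7: insert qb at [1, 9, 10, 13] -> counters=[3,2,0,3,4,0,0,0,2,2,2,2,1,3,0,0,4,0,0]
Step 8: insert udc at [0, 3, 12, 13] -> counters=[4,2,0,4,4,0,0,0,2,2,2,2,2,4,0,0,4,0,0]
Step 9: delete gp at [4, 8, 11, 16] -> counters=[4,2,0,4,3,0,0,0,1,2,2,1,2,4,0,0,3,0,0]
Step 10: insert udc at [0, 3, 12, 13] -> counters=[5,2,0,5,3,0,0,0,1,2,2,1,3,5,0,0,3,0,0]
Step 11: delete udc at [0, 3, 12, 13] -> counters=[4,2,0,4,3,0,0,0,1,2,2,1,2,4,0,0,3,0,0]
Step 12: delete udc at [0, 3, 12, 13] -> counters=[3,2,0,3,3,0,0,0,1,2,2,1,1,3,0,0,3,0,0]
Step 13: insert qb at [1, 9, 10, 13] -> counters=[3,3,0,3,3,0,0,0,1,3,3,1,1,4,0,0,3,0,0]
Step 14: insert sh at [0, 3, 4, 16] -> counters=[4,3,0,4,4,0,0,0,1,3,3,1,1,4,0,0,4,0,0]
Step 15: insert gp at [4, 8, 11, 16] -> counters=[4,3,0,4,5,0,0,0,2,3,3,2,1,4,0,0,5,0,0]
Step 16: insert qb at [1, 9, 10, 13] -> counters=[4,4,0,4,5,0,0,0,2,4,4,2,1,5,0,0,5,0,0]
Step 17: delete qb at [1, 9, 10, 13] -> counters=[4,3,0,4,5,0,0,0,2,3,3,2,1,4,0,0,5,0,0]
Step 18: delete udc at [0, 3, 12, 13] -> counters=[3,3,0,3,5,0,0,0,2,3,3,2,0,3,0,0,5,0,0]
Step 19: insert sh at [0, 3, 4, 16] -> counters=[4,3,0,4,6,0,0,0,2,3,3,2,0,3,0,0,6,0,0]
Step 20: insert udc at [0, 3, 12, 13] -> counters=[5,3,0,5,6,0,0,0,2,3,3,2,1,4,0,0,6,0,0]
Final counters=[5,3,0,5,6,0,0,0,2,3,3,2,1,4,0,0,6,0,0] -> 11 nonzero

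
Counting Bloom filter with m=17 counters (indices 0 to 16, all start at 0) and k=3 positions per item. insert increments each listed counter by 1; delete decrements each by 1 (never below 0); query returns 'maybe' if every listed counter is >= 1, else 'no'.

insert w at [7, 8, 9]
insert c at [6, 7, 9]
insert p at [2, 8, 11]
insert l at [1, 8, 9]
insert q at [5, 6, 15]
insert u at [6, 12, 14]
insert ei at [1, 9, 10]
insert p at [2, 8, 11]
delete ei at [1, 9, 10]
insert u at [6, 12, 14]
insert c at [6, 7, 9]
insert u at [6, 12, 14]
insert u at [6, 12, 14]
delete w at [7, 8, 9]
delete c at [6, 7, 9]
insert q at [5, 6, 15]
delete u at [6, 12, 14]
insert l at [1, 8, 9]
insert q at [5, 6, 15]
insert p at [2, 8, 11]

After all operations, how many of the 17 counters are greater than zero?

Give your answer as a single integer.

Step 1: insert w at [7, 8, 9] -> counters=[0,0,0,0,0,0,0,1,1,1,0,0,0,0,0,0,0]
Step 2: insert c at [6, 7, 9] -> counters=[0,0,0,0,0,0,1,2,1,2,0,0,0,0,0,0,0]
Step 3: insert p at [2, 8, 11] -> counters=[0,0,1,0,0,0,1,2,2,2,0,1,0,0,0,0,0]
Step 4: insert l at [1, 8, 9] -> counters=[0,1,1,0,0,0,1,2,3,3,0,1,0,0,0,0,0]
Step 5: insert q at [5, 6, 15] -> counters=[0,1,1,0,0,1,2,2,3,3,0,1,0,0,0,1,0]
Step 6: insert u at [6, 12, 14] -> counters=[0,1,1,0,0,1,3,2,3,3,0,1,1,0,1,1,0]
Step 7: insert ei at [1, 9, 10] -> counters=[0,2,1,0,0,1,3,2,3,4,1,1,1,0,1,1,0]
Step 8: insert p at [2, 8, 11] -> counters=[0,2,2,0,0,1,3,2,4,4,1,2,1,0,1,1,0]
Step 9: delete ei at [1, 9, 10] -> counters=[0,1,2,0,0,1,3,2,4,3,0,2,1,0,1,1,0]
Step 10: insert u at [6, 12, 14] -> counters=[0,1,2,0,0,1,4,2,4,3,0,2,2,0,2,1,0]
Step 11: insert c at [6, 7, 9] -> counters=[0,1,2,0,0,1,5,3,4,4,0,2,2,0,2,1,0]
Step 12: insert u at [6, 12, 14] -> counters=[0,1,2,0,0,1,6,3,4,4,0,2,3,0,3,1,0]
Step 13: insert u at [6, 12, 14] -> counters=[0,1,2,0,0,1,7,3,4,4,0,2,4,0,4,1,0]
Step 14: delete w at [7, 8, 9] -> counters=[0,1,2,0,0,1,7,2,3,3,0,2,4,0,4,1,0]
Step 15: delete c at [6, 7, 9] -> counters=[0,1,2,0,0,1,6,1,3,2,0,2,4,0,4,1,0]
Step 16: insert q at [5, 6, 15] -> counters=[0,1,2,0,0,2,7,1,3,2,0,2,4,0,4,2,0]
Step 17: delete u at [6, 12, 14] -> counters=[0,1,2,0,0,2,6,1,3,2,0,2,3,0,3,2,0]
Step 18: insert l at [1, 8, 9] -> counters=[0,2,2,0,0,2,6,1,4,3,0,2,3,0,3,2,0]
Step 19: insert q at [5, 6, 15] -> counters=[0,2,2,0,0,3,7,1,4,3,0,2,3,0,3,3,0]
Step 20: insert p at [2, 8, 11] -> counters=[0,2,3,0,0,3,7,1,5,3,0,3,3,0,3,3,0]
Final counters=[0,2,3,0,0,3,7,1,5,3,0,3,3,0,3,3,0] -> 11 nonzero

Answer: 11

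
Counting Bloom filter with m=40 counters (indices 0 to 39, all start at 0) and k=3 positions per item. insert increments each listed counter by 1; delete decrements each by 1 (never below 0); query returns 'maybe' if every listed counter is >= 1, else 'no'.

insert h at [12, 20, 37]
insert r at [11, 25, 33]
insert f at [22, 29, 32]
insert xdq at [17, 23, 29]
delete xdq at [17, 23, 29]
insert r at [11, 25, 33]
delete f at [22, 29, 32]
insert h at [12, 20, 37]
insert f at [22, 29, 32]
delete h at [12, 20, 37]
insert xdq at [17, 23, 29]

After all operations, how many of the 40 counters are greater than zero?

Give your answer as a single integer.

Step 1: insert h at [12, 20, 37] -> counters=[0,0,0,0,0,0,0,0,0,0,0,0,1,0,0,0,0,0,0,0,1,0,0,0,0,0,0,0,0,0,0,0,0,0,0,0,0,1,0,0]
Step 2: insert r at [11, 25, 33] -> counters=[0,0,0,0,0,0,0,0,0,0,0,1,1,0,0,0,0,0,0,0,1,0,0,0,0,1,0,0,0,0,0,0,0,1,0,0,0,1,0,0]
Step 3: insert f at [22, 29, 32] -> counters=[0,0,0,0,0,0,0,0,0,0,0,1,1,0,0,0,0,0,0,0,1,0,1,0,0,1,0,0,0,1,0,0,1,1,0,0,0,1,0,0]
Step 4: insert xdq at [17, 23, 29] -> counters=[0,0,0,0,0,0,0,0,0,0,0,1,1,0,0,0,0,1,0,0,1,0,1,1,0,1,0,0,0,2,0,0,1,1,0,0,0,1,0,0]
Step 5: delete xdq at [17, 23, 29] -> counters=[0,0,0,0,0,0,0,0,0,0,0,1,1,0,0,0,0,0,0,0,1,0,1,0,0,1,0,0,0,1,0,0,1,1,0,0,0,1,0,0]
Step 6: insert r at [11, 25, 33] -> counters=[0,0,0,0,0,0,0,0,0,0,0,2,1,0,0,0,0,0,0,0,1,0,1,0,0,2,0,0,0,1,0,0,1,2,0,0,0,1,0,0]
Step 7: delete f at [22, 29, 32] -> counters=[0,0,0,0,0,0,0,0,0,0,0,2,1,0,0,0,0,0,0,0,1,0,0,0,0,2,0,0,0,0,0,0,0,2,0,0,0,1,0,0]
Step 8: insert h at [12, 20, 37] -> counters=[0,0,0,0,0,0,0,0,0,0,0,2,2,0,0,0,0,0,0,0,2,0,0,0,0,2,0,0,0,0,0,0,0,2,0,0,0,2,0,0]
Step 9: insert f at [22, 29, 32] -> counters=[0,0,0,0,0,0,0,0,0,0,0,2,2,0,0,0,0,0,0,0,2,0,1,0,0,2,0,0,0,1,0,0,1,2,0,0,0,2,0,0]
Step 10: delete h at [12, 20, 37] -> counters=[0,0,0,0,0,0,0,0,0,0,0,2,1,0,0,0,0,0,0,0,1,0,1,0,0,2,0,0,0,1,0,0,1,2,0,0,0,1,0,0]
Step 11: insert xdq at [17, 23, 29] -> counters=[0,0,0,0,0,0,0,0,0,0,0,2,1,0,0,0,0,1,0,0,1,0,1,1,0,2,0,0,0,2,0,0,1,2,0,0,0,1,0,0]
Final counters=[0,0,0,0,0,0,0,0,0,0,0,2,1,0,0,0,0,1,0,0,1,0,1,1,0,2,0,0,0,2,0,0,1,2,0,0,0,1,0,0] -> 11 nonzero

Answer: 11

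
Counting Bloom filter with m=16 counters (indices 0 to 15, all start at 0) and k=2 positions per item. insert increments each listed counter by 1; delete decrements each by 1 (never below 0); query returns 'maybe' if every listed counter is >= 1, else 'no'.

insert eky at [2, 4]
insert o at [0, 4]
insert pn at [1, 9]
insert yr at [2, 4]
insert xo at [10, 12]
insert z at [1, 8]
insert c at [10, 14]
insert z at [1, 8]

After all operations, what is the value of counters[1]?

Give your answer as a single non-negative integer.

Answer: 3

Derivation:
Step 1: insert eky at [2, 4] -> counters=[0,0,1,0,1,0,0,0,0,0,0,0,0,0,0,0]
Step 2: insert o at [0, 4] -> counters=[1,0,1,0,2,0,0,0,0,0,0,0,0,0,0,0]
Step 3: insert pn at [1, 9] -> counters=[1,1,1,0,2,0,0,0,0,1,0,0,0,0,0,0]
Step 4: insert yr at [2, 4] -> counters=[1,1,2,0,3,0,0,0,0,1,0,0,0,0,0,0]
Step 5: insert xo at [10, 12] -> counters=[1,1,2,0,3,0,0,0,0,1,1,0,1,0,0,0]
Step 6: insert z at [1, 8] -> counters=[1,2,2,0,3,0,0,0,1,1,1,0,1,0,0,0]
Step 7: insert c at [10, 14] -> counters=[1,2,2,0,3,0,0,0,1,1,2,0,1,0,1,0]
Step 8: insert z at [1, 8] -> counters=[1,3,2,0,3,0,0,0,2,1,2,0,1,0,1,0]
Final counters=[1,3,2,0,3,0,0,0,2,1,2,0,1,0,1,0] -> counters[1]=3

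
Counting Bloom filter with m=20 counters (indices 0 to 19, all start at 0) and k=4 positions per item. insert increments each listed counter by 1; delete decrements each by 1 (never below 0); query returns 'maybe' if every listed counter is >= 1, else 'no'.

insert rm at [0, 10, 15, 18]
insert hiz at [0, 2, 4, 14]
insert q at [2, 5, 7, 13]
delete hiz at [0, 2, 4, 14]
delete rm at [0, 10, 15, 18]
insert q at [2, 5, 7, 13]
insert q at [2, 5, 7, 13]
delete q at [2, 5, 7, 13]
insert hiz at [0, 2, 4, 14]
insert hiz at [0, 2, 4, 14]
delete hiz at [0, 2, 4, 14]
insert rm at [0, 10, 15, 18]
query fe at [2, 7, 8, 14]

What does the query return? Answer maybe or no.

Step 1: insert rm at [0, 10, 15, 18] -> counters=[1,0,0,0,0,0,0,0,0,0,1,0,0,0,0,1,0,0,1,0]
Step 2: insert hiz at [0, 2, 4, 14] -> counters=[2,0,1,0,1,0,0,0,0,0,1,0,0,0,1,1,0,0,1,0]
Step 3: insert q at [2, 5, 7, 13] -> counters=[2,0,2,0,1,1,0,1,0,0,1,0,0,1,1,1,0,0,1,0]
Step 4: delete hiz at [0, 2, 4, 14] -> counters=[1,0,1,0,0,1,0,1,0,0,1,0,0,1,0,1,0,0,1,0]
Step 5: delete rm at [0, 10, 15, 18] -> counters=[0,0,1,0,0,1,0,1,0,0,0,0,0,1,0,0,0,0,0,0]
Step 6: insert q at [2, 5, 7, 13] -> counters=[0,0,2,0,0,2,0,2,0,0,0,0,0,2,0,0,0,0,0,0]
Step 7: insert q at [2, 5, 7, 13] -> counters=[0,0,3,0,0,3,0,3,0,0,0,0,0,3,0,0,0,0,0,0]
Step 8: delete q at [2, 5, 7, 13] -> counters=[0,0,2,0,0,2,0,2,0,0,0,0,0,2,0,0,0,0,0,0]
Step 9: insert hiz at [0, 2, 4, 14] -> counters=[1,0,3,0,1,2,0,2,0,0,0,0,0,2,1,0,0,0,0,0]
Step 10: insert hiz at [0, 2, 4, 14] -> counters=[2,0,4,0,2,2,0,2,0,0,0,0,0,2,2,0,0,0,0,0]
Step 11: delete hiz at [0, 2, 4, 14] -> counters=[1,0,3,0,1,2,0,2,0,0,0,0,0,2,1,0,0,0,0,0]
Step 12: insert rm at [0, 10, 15, 18] -> counters=[2,0,3,0,1,2,0,2,0,0,1,0,0,2,1,1,0,0,1,0]
Query fe: check counters[2]=3 counters[7]=2 counters[8]=0 counters[14]=1 -> no

Answer: no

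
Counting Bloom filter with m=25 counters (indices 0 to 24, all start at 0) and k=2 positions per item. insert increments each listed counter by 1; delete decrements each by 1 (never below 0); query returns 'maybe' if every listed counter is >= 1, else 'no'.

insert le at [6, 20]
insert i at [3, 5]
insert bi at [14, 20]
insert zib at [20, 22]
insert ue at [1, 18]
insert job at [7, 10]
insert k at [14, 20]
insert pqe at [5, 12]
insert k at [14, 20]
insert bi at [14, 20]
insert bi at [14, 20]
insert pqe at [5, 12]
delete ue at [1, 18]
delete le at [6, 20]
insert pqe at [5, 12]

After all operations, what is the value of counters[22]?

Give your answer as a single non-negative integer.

Answer: 1

Derivation:
Step 1: insert le at [6, 20] -> counters=[0,0,0,0,0,0,1,0,0,0,0,0,0,0,0,0,0,0,0,0,1,0,0,0,0]
Step 2: insert i at [3, 5] -> counters=[0,0,0,1,0,1,1,0,0,0,0,0,0,0,0,0,0,0,0,0,1,0,0,0,0]
Step 3: insert bi at [14, 20] -> counters=[0,0,0,1,0,1,1,0,0,0,0,0,0,0,1,0,0,0,0,0,2,0,0,0,0]
Step 4: insert zib at [20, 22] -> counters=[0,0,0,1,0,1,1,0,0,0,0,0,0,0,1,0,0,0,0,0,3,0,1,0,0]
Step 5: insert ue at [1, 18] -> counters=[0,1,0,1,0,1,1,0,0,0,0,0,0,0,1,0,0,0,1,0,3,0,1,0,0]
Step 6: insert job at [7, 10] -> counters=[0,1,0,1,0,1,1,1,0,0,1,0,0,0,1,0,0,0,1,0,3,0,1,0,0]
Step 7: insert k at [14, 20] -> counters=[0,1,0,1,0,1,1,1,0,0,1,0,0,0,2,0,0,0,1,0,4,0,1,0,0]
Step 8: insert pqe at [5, 12] -> counters=[0,1,0,1,0,2,1,1,0,0,1,0,1,0,2,0,0,0,1,0,4,0,1,0,0]
Step 9: insert k at [14, 20] -> counters=[0,1,0,1,0,2,1,1,0,0,1,0,1,0,3,0,0,0,1,0,5,0,1,0,0]
Step 10: insert bi at [14, 20] -> counters=[0,1,0,1,0,2,1,1,0,0,1,0,1,0,4,0,0,0,1,0,6,0,1,0,0]
Step 11: insert bi at [14, 20] -> counters=[0,1,0,1,0,2,1,1,0,0,1,0,1,0,5,0,0,0,1,0,7,0,1,0,0]
Step 12: insert pqe at [5, 12] -> counters=[0,1,0,1,0,3,1,1,0,0,1,0,2,0,5,0,0,0,1,0,7,0,1,0,0]
Step 13: delete ue at [1, 18] -> counters=[0,0,0,1,0,3,1,1,0,0,1,0,2,0,5,0,0,0,0,0,7,0,1,0,0]
Step 14: delete le at [6, 20] -> counters=[0,0,0,1,0,3,0,1,0,0,1,0,2,0,5,0,0,0,0,0,6,0,1,0,0]
Step 15: insert pqe at [5, 12] -> counters=[0,0,0,1,0,4,0,1,0,0,1,0,3,0,5,0,0,0,0,0,6,0,1,0,0]
Final counters=[0,0,0,1,0,4,0,1,0,0,1,0,3,0,5,0,0,0,0,0,6,0,1,0,0] -> counters[22]=1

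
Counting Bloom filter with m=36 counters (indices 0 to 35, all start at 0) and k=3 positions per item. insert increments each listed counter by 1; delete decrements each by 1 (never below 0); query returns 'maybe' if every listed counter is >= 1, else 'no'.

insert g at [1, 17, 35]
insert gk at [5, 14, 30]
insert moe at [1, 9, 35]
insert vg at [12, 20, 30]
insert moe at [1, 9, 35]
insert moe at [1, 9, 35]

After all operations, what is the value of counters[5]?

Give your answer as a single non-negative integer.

Step 1: insert g at [1, 17, 35] -> counters=[0,1,0,0,0,0,0,0,0,0,0,0,0,0,0,0,0,1,0,0,0,0,0,0,0,0,0,0,0,0,0,0,0,0,0,1]
Step 2: insert gk at [5, 14, 30] -> counters=[0,1,0,0,0,1,0,0,0,0,0,0,0,0,1,0,0,1,0,0,0,0,0,0,0,0,0,0,0,0,1,0,0,0,0,1]
Step 3: insert moe at [1, 9, 35] -> counters=[0,2,0,0,0,1,0,0,0,1,0,0,0,0,1,0,0,1,0,0,0,0,0,0,0,0,0,0,0,0,1,0,0,0,0,2]
Step 4: insert vg at [12, 20, 30] -> counters=[0,2,0,0,0,1,0,0,0,1,0,0,1,0,1,0,0,1,0,0,1,0,0,0,0,0,0,0,0,0,2,0,0,0,0,2]
Step 5: insert moe at [1, 9, 35] -> counters=[0,3,0,0,0,1,0,0,0,2,0,0,1,0,1,0,0,1,0,0,1,0,0,0,0,0,0,0,0,0,2,0,0,0,0,3]
Step 6: insert moe at [1, 9, 35] -> counters=[0,4,0,0,0,1,0,0,0,3,0,0,1,0,1,0,0,1,0,0,1,0,0,0,0,0,0,0,0,0,2,0,0,0,0,4]
Final counters=[0,4,0,0,0,1,0,0,0,3,0,0,1,0,1,0,0,1,0,0,1,0,0,0,0,0,0,0,0,0,2,0,0,0,0,4] -> counters[5]=1

Answer: 1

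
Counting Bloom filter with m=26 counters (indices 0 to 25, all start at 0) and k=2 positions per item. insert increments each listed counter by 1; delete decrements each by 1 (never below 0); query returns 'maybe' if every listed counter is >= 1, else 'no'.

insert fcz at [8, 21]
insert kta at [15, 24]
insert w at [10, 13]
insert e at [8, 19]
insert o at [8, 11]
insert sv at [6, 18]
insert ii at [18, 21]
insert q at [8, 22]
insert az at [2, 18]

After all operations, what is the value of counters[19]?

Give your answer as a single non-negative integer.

Answer: 1

Derivation:
Step 1: insert fcz at [8, 21] -> counters=[0,0,0,0,0,0,0,0,1,0,0,0,0,0,0,0,0,0,0,0,0,1,0,0,0,0]
Step 2: insert kta at [15, 24] -> counters=[0,0,0,0,0,0,0,0,1,0,0,0,0,0,0,1,0,0,0,0,0,1,0,0,1,0]
Step 3: insert w at [10, 13] -> counters=[0,0,0,0,0,0,0,0,1,0,1,0,0,1,0,1,0,0,0,0,0,1,0,0,1,0]
Step 4: insert e at [8, 19] -> counters=[0,0,0,0,0,0,0,0,2,0,1,0,0,1,0,1,0,0,0,1,0,1,0,0,1,0]
Step 5: insert o at [8, 11] -> counters=[0,0,0,0,0,0,0,0,3,0,1,1,0,1,0,1,0,0,0,1,0,1,0,0,1,0]
Step 6: insert sv at [6, 18] -> counters=[0,0,0,0,0,0,1,0,3,0,1,1,0,1,0,1,0,0,1,1,0,1,0,0,1,0]
Step 7: insert ii at [18, 21] -> counters=[0,0,0,0,0,0,1,0,3,0,1,1,0,1,0,1,0,0,2,1,0,2,0,0,1,0]
Step 8: insert q at [8, 22] -> counters=[0,0,0,0,0,0,1,0,4,0,1,1,0,1,0,1,0,0,2,1,0,2,1,0,1,0]
Step 9: insert az at [2, 18] -> counters=[0,0,1,0,0,0,1,0,4,0,1,1,0,1,0,1,0,0,3,1,0,2,1,0,1,0]
Final counters=[0,0,1,0,0,0,1,0,4,0,1,1,0,1,0,1,0,0,3,1,0,2,1,0,1,0] -> counters[19]=1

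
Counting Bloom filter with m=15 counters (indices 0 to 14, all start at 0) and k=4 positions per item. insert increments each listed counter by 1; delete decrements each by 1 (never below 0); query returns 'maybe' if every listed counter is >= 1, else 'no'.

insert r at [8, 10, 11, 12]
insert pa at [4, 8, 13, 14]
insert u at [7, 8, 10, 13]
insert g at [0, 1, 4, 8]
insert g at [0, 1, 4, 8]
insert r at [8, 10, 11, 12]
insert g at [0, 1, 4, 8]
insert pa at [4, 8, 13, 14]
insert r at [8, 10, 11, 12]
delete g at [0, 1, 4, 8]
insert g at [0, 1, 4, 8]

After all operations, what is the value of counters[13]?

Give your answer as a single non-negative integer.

Answer: 3

Derivation:
Step 1: insert r at [8, 10, 11, 12] -> counters=[0,0,0,0,0,0,0,0,1,0,1,1,1,0,0]
Step 2: insert pa at [4, 8, 13, 14] -> counters=[0,0,0,0,1,0,0,0,2,0,1,1,1,1,1]
Step 3: insert u at [7, 8, 10, 13] -> counters=[0,0,0,0,1,0,0,1,3,0,2,1,1,2,1]
Step 4: insert g at [0, 1, 4, 8] -> counters=[1,1,0,0,2,0,0,1,4,0,2,1,1,2,1]
Step 5: insert g at [0, 1, 4, 8] -> counters=[2,2,0,0,3,0,0,1,5,0,2,1,1,2,1]
Step 6: insert r at [8, 10, 11, 12] -> counters=[2,2,0,0,3,0,0,1,6,0,3,2,2,2,1]
Step 7: insert g at [0, 1, 4, 8] -> counters=[3,3,0,0,4,0,0,1,7,0,3,2,2,2,1]
Step 8: insert pa at [4, 8, 13, 14] -> counters=[3,3,0,0,5,0,0,1,8,0,3,2,2,3,2]
Step 9: insert r at [8, 10, 11, 12] -> counters=[3,3,0,0,5,0,0,1,9,0,4,3,3,3,2]
Step 10: delete g at [0, 1, 4, 8] -> counters=[2,2,0,0,4,0,0,1,8,0,4,3,3,3,2]
Step 11: insert g at [0, 1, 4, 8] -> counters=[3,3,0,0,5,0,0,1,9,0,4,3,3,3,2]
Final counters=[3,3,0,0,5,0,0,1,9,0,4,3,3,3,2] -> counters[13]=3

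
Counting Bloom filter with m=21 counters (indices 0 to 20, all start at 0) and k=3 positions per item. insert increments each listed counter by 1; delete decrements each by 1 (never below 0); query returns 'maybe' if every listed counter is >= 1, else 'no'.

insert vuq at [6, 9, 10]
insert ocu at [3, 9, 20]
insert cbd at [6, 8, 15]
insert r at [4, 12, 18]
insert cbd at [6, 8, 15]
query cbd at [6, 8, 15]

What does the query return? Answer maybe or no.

Step 1: insert vuq at [6, 9, 10] -> counters=[0,0,0,0,0,0,1,0,0,1,1,0,0,0,0,0,0,0,0,0,0]
Step 2: insert ocu at [3, 9, 20] -> counters=[0,0,0,1,0,0,1,0,0,2,1,0,0,0,0,0,0,0,0,0,1]
Step 3: insert cbd at [6, 8, 15] -> counters=[0,0,0,1,0,0,2,0,1,2,1,0,0,0,0,1,0,0,0,0,1]
Step 4: insert r at [4, 12, 18] -> counters=[0,0,0,1,1,0,2,0,1,2,1,0,1,0,0,1,0,0,1,0,1]
Step 5: insert cbd at [6, 8, 15] -> counters=[0,0,0,1,1,0,3,0,2,2,1,0,1,0,0,2,0,0,1,0,1]
Query cbd: check counters[6]=3 counters[8]=2 counters[15]=2 -> maybe

Answer: maybe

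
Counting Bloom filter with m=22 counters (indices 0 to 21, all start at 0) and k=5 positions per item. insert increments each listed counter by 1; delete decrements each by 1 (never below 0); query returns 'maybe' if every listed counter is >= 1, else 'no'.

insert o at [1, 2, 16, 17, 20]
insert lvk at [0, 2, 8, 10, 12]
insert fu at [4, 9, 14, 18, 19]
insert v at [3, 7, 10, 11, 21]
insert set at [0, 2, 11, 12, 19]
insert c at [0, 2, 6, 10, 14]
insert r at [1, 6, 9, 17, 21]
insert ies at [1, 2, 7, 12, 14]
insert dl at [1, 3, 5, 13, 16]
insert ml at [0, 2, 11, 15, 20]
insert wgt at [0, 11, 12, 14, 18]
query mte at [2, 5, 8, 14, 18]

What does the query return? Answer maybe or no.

Step 1: insert o at [1, 2, 16, 17, 20] -> counters=[0,1,1,0,0,0,0,0,0,0,0,0,0,0,0,0,1,1,0,0,1,0]
Step 2: insert lvk at [0, 2, 8, 10, 12] -> counters=[1,1,2,0,0,0,0,0,1,0,1,0,1,0,0,0,1,1,0,0,1,0]
Step 3: insert fu at [4, 9, 14, 18, 19] -> counters=[1,1,2,0,1,0,0,0,1,1,1,0,1,0,1,0,1,1,1,1,1,0]
Step 4: insert v at [3, 7, 10, 11, 21] -> counters=[1,1,2,1,1,0,0,1,1,1,2,1,1,0,1,0,1,1,1,1,1,1]
Step 5: insert set at [0, 2, 11, 12, 19] -> counters=[2,1,3,1,1,0,0,1,1,1,2,2,2,0,1,0,1,1,1,2,1,1]
Step 6: insert c at [0, 2, 6, 10, 14] -> counters=[3,1,4,1,1,0,1,1,1,1,3,2,2,0,2,0,1,1,1,2,1,1]
Step 7: insert r at [1, 6, 9, 17, 21] -> counters=[3,2,4,1,1,0,2,1,1,2,3,2,2,0,2,0,1,2,1,2,1,2]
Step 8: insert ies at [1, 2, 7, 12, 14] -> counters=[3,3,5,1,1,0,2,2,1,2,3,2,3,0,3,0,1,2,1,2,1,2]
Step 9: insert dl at [1, 3, 5, 13, 16] -> counters=[3,4,5,2,1,1,2,2,1,2,3,2,3,1,3,0,2,2,1,2,1,2]
Step 10: insert ml at [0, 2, 11, 15, 20] -> counters=[4,4,6,2,1,1,2,2,1,2,3,3,3,1,3,1,2,2,1,2,2,2]
Step 11: insert wgt at [0, 11, 12, 14, 18] -> counters=[5,4,6,2,1,1,2,2,1,2,3,4,4,1,4,1,2,2,2,2,2,2]
Query mte: check counters[2]=6 counters[5]=1 counters[8]=1 counters[14]=4 counters[18]=2 -> maybe

Answer: maybe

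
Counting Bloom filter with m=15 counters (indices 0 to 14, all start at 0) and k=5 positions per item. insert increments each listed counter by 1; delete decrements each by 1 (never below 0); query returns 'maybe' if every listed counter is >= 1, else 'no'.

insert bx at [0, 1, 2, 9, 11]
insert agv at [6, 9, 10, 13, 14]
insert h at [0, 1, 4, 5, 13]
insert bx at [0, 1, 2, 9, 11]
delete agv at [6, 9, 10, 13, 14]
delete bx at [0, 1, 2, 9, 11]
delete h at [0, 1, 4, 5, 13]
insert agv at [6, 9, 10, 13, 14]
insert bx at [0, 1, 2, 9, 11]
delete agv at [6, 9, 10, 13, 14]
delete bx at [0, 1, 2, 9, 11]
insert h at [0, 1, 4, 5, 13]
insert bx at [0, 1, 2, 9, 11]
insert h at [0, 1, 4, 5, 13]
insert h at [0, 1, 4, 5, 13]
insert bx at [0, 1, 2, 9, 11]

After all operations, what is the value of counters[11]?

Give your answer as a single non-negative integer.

Step 1: insert bx at [0, 1, 2, 9, 11] -> counters=[1,1,1,0,0,0,0,0,0,1,0,1,0,0,0]
Step 2: insert agv at [6, 9, 10, 13, 14] -> counters=[1,1,1,0,0,0,1,0,0,2,1,1,0,1,1]
Step 3: insert h at [0, 1, 4, 5, 13] -> counters=[2,2,1,0,1,1,1,0,0,2,1,1,0,2,1]
Step 4: insert bx at [0, 1, 2, 9, 11] -> counters=[3,3,2,0,1,1,1,0,0,3,1,2,0,2,1]
Step 5: delete agv at [6, 9, 10, 13, 14] -> counters=[3,3,2,0,1,1,0,0,0,2,0,2,0,1,0]
Step 6: delete bx at [0, 1, 2, 9, 11] -> counters=[2,2,1,0,1,1,0,0,0,1,0,1,0,1,0]
Step 7: delete h at [0, 1, 4, 5, 13] -> counters=[1,1,1,0,0,0,0,0,0,1,0,1,0,0,0]
Step 8: insert agv at [6, 9, 10, 13, 14] -> counters=[1,1,1,0,0,0,1,0,0,2,1,1,0,1,1]
Step 9: insert bx at [0, 1, 2, 9, 11] -> counters=[2,2,2,0,0,0,1,0,0,3,1,2,0,1,1]
Step 10: delete agv at [6, 9, 10, 13, 14] -> counters=[2,2,2,0,0,0,0,0,0,2,0,2,0,0,0]
Step 11: delete bx at [0, 1, 2, 9, 11] -> counters=[1,1,1,0,0,0,0,0,0,1,0,1,0,0,0]
Step 12: insert h at [0, 1, 4, 5, 13] -> counters=[2,2,1,0,1,1,0,0,0,1,0,1,0,1,0]
Step 13: insert bx at [0, 1, 2, 9, 11] -> counters=[3,3,2,0,1,1,0,0,0,2,0,2,0,1,0]
Step 14: insert h at [0, 1, 4, 5, 13] -> counters=[4,4,2,0,2,2,0,0,0,2,0,2,0,2,0]
Step 15: insert h at [0, 1, 4, 5, 13] -> counters=[5,5,2,0,3,3,0,0,0,2,0,2,0,3,0]
Step 16: insert bx at [0, 1, 2, 9, 11] -> counters=[6,6,3,0,3,3,0,0,0,3,0,3,0,3,0]
Final counters=[6,6,3,0,3,3,0,0,0,3,0,3,0,3,0] -> counters[11]=3

Answer: 3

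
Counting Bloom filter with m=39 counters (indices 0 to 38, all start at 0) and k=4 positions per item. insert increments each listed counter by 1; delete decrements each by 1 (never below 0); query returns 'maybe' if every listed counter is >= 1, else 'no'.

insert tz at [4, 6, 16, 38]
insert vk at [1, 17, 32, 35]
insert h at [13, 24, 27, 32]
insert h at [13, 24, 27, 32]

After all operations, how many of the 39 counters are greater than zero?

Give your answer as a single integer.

Answer: 11

Derivation:
Step 1: insert tz at [4, 6, 16, 38] -> counters=[0,0,0,0,1,0,1,0,0,0,0,0,0,0,0,0,1,0,0,0,0,0,0,0,0,0,0,0,0,0,0,0,0,0,0,0,0,0,1]
Step 2: insert vk at [1, 17, 32, 35] -> counters=[0,1,0,0,1,0,1,0,0,0,0,0,0,0,0,0,1,1,0,0,0,0,0,0,0,0,0,0,0,0,0,0,1,0,0,1,0,0,1]
Step 3: insert h at [13, 24, 27, 32] -> counters=[0,1,0,0,1,0,1,0,0,0,0,0,0,1,0,0,1,1,0,0,0,0,0,0,1,0,0,1,0,0,0,0,2,0,0,1,0,0,1]
Step 4: insert h at [13, 24, 27, 32] -> counters=[0,1,0,0,1,0,1,0,0,0,0,0,0,2,0,0,1,1,0,0,0,0,0,0,2,0,0,2,0,0,0,0,3,0,0,1,0,0,1]
Final counters=[0,1,0,0,1,0,1,0,0,0,0,0,0,2,0,0,1,1,0,0,0,0,0,0,2,0,0,2,0,0,0,0,3,0,0,1,0,0,1] -> 11 nonzero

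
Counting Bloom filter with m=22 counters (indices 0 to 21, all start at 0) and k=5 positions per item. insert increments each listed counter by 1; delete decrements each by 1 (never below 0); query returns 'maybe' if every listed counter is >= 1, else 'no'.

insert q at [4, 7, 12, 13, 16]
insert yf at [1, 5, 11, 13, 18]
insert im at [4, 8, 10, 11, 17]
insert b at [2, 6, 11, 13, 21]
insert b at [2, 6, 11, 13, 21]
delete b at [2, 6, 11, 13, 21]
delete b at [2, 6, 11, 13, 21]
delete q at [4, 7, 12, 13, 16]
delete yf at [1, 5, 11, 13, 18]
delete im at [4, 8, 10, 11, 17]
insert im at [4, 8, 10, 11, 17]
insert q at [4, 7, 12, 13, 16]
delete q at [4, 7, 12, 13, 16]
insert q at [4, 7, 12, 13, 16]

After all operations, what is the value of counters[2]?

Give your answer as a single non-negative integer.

Step 1: insert q at [4, 7, 12, 13, 16] -> counters=[0,0,0,0,1,0,0,1,0,0,0,0,1,1,0,0,1,0,0,0,0,0]
Step 2: insert yf at [1, 5, 11, 13, 18] -> counters=[0,1,0,0,1,1,0,1,0,0,0,1,1,2,0,0,1,0,1,0,0,0]
Step 3: insert im at [4, 8, 10, 11, 17] -> counters=[0,1,0,0,2,1,0,1,1,0,1,2,1,2,0,0,1,1,1,0,0,0]
Step 4: insert b at [2, 6, 11, 13, 21] -> counters=[0,1,1,0,2,1,1,1,1,0,1,3,1,3,0,0,1,1,1,0,0,1]
Step 5: insert b at [2, 6, 11, 13, 21] -> counters=[0,1,2,0,2,1,2,1,1,0,1,4,1,4,0,0,1,1,1,0,0,2]
Step 6: delete b at [2, 6, 11, 13, 21] -> counters=[0,1,1,0,2,1,1,1,1,0,1,3,1,3,0,0,1,1,1,0,0,1]
Step 7: delete b at [2, 6, 11, 13, 21] -> counters=[0,1,0,0,2,1,0,1,1,0,1,2,1,2,0,0,1,1,1,0,0,0]
Step 8: delete q at [4, 7, 12, 13, 16] -> counters=[0,1,0,0,1,1,0,0,1,0,1,2,0,1,0,0,0,1,1,0,0,0]
Step 9: delete yf at [1, 5, 11, 13, 18] -> counters=[0,0,0,0,1,0,0,0,1,0,1,1,0,0,0,0,0,1,0,0,0,0]
Step 10: delete im at [4, 8, 10, 11, 17] -> counters=[0,0,0,0,0,0,0,0,0,0,0,0,0,0,0,0,0,0,0,0,0,0]
Step 11: insert im at [4, 8, 10, 11, 17] -> counters=[0,0,0,0,1,0,0,0,1,0,1,1,0,0,0,0,0,1,0,0,0,0]
Step 12: insert q at [4, 7, 12, 13, 16] -> counters=[0,0,0,0,2,0,0,1,1,0,1,1,1,1,0,0,1,1,0,0,0,0]
Step 13: delete q at [4, 7, 12, 13, 16] -> counters=[0,0,0,0,1,0,0,0,1,0,1,1,0,0,0,0,0,1,0,0,0,0]
Step 14: insert q at [4, 7, 12, 13, 16] -> counters=[0,0,0,0,2,0,0,1,1,0,1,1,1,1,0,0,1,1,0,0,0,0]
Final counters=[0,0,0,0,2,0,0,1,1,0,1,1,1,1,0,0,1,1,0,0,0,0] -> counters[2]=0

Answer: 0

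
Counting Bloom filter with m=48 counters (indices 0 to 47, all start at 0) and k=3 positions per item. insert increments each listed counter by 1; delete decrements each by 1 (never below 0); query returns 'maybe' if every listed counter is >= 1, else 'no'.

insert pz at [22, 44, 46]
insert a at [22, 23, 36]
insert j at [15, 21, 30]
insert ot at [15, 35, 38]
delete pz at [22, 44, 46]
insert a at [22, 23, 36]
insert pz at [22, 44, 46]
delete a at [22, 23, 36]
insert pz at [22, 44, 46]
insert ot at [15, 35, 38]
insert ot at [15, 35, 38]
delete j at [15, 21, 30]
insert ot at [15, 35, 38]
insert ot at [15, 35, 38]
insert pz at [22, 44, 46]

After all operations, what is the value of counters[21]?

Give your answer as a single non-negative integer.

Step 1: insert pz at [22, 44, 46] -> counters=[0,0,0,0,0,0,0,0,0,0,0,0,0,0,0,0,0,0,0,0,0,0,1,0,0,0,0,0,0,0,0,0,0,0,0,0,0,0,0,0,0,0,0,0,1,0,1,0]
Step 2: insert a at [22, 23, 36] -> counters=[0,0,0,0,0,0,0,0,0,0,0,0,0,0,0,0,0,0,0,0,0,0,2,1,0,0,0,0,0,0,0,0,0,0,0,0,1,0,0,0,0,0,0,0,1,0,1,0]
Step 3: insert j at [15, 21, 30] -> counters=[0,0,0,0,0,0,0,0,0,0,0,0,0,0,0,1,0,0,0,0,0,1,2,1,0,0,0,0,0,0,1,0,0,0,0,0,1,0,0,0,0,0,0,0,1,0,1,0]
Step 4: insert ot at [15, 35, 38] -> counters=[0,0,0,0,0,0,0,0,0,0,0,0,0,0,0,2,0,0,0,0,0,1,2,1,0,0,0,0,0,0,1,0,0,0,0,1,1,0,1,0,0,0,0,0,1,0,1,0]
Step 5: delete pz at [22, 44, 46] -> counters=[0,0,0,0,0,0,0,0,0,0,0,0,0,0,0,2,0,0,0,0,0,1,1,1,0,0,0,0,0,0,1,0,0,0,0,1,1,0,1,0,0,0,0,0,0,0,0,0]
Step 6: insert a at [22, 23, 36] -> counters=[0,0,0,0,0,0,0,0,0,0,0,0,0,0,0,2,0,0,0,0,0,1,2,2,0,0,0,0,0,0,1,0,0,0,0,1,2,0,1,0,0,0,0,0,0,0,0,0]
Step 7: insert pz at [22, 44, 46] -> counters=[0,0,0,0,0,0,0,0,0,0,0,0,0,0,0,2,0,0,0,0,0,1,3,2,0,0,0,0,0,0,1,0,0,0,0,1,2,0,1,0,0,0,0,0,1,0,1,0]
Step 8: delete a at [22, 23, 36] -> counters=[0,0,0,0,0,0,0,0,0,0,0,0,0,0,0,2,0,0,0,0,0,1,2,1,0,0,0,0,0,0,1,0,0,0,0,1,1,0,1,0,0,0,0,0,1,0,1,0]
Step 9: insert pz at [22, 44, 46] -> counters=[0,0,0,0,0,0,0,0,0,0,0,0,0,0,0,2,0,0,0,0,0,1,3,1,0,0,0,0,0,0,1,0,0,0,0,1,1,0,1,0,0,0,0,0,2,0,2,0]
Step 10: insert ot at [15, 35, 38] -> counters=[0,0,0,0,0,0,0,0,0,0,0,0,0,0,0,3,0,0,0,0,0,1,3,1,0,0,0,0,0,0,1,0,0,0,0,2,1,0,2,0,0,0,0,0,2,0,2,0]
Step 11: insert ot at [15, 35, 38] -> counters=[0,0,0,0,0,0,0,0,0,0,0,0,0,0,0,4,0,0,0,0,0,1,3,1,0,0,0,0,0,0,1,0,0,0,0,3,1,0,3,0,0,0,0,0,2,0,2,0]
Step 12: delete j at [15, 21, 30] -> counters=[0,0,0,0,0,0,0,0,0,0,0,0,0,0,0,3,0,0,0,0,0,0,3,1,0,0,0,0,0,0,0,0,0,0,0,3,1,0,3,0,0,0,0,0,2,0,2,0]
Step 13: insert ot at [15, 35, 38] -> counters=[0,0,0,0,0,0,0,0,0,0,0,0,0,0,0,4,0,0,0,0,0,0,3,1,0,0,0,0,0,0,0,0,0,0,0,4,1,0,4,0,0,0,0,0,2,0,2,0]
Step 14: insert ot at [15, 35, 38] -> counters=[0,0,0,0,0,0,0,0,0,0,0,0,0,0,0,5,0,0,0,0,0,0,3,1,0,0,0,0,0,0,0,0,0,0,0,5,1,0,5,0,0,0,0,0,2,0,2,0]
Step 15: insert pz at [22, 44, 46] -> counters=[0,0,0,0,0,0,0,0,0,0,0,0,0,0,0,5,0,0,0,0,0,0,4,1,0,0,0,0,0,0,0,0,0,0,0,5,1,0,5,0,0,0,0,0,3,0,3,0]
Final counters=[0,0,0,0,0,0,0,0,0,0,0,0,0,0,0,5,0,0,0,0,0,0,4,1,0,0,0,0,0,0,0,0,0,0,0,5,1,0,5,0,0,0,0,0,3,0,3,0] -> counters[21]=0

Answer: 0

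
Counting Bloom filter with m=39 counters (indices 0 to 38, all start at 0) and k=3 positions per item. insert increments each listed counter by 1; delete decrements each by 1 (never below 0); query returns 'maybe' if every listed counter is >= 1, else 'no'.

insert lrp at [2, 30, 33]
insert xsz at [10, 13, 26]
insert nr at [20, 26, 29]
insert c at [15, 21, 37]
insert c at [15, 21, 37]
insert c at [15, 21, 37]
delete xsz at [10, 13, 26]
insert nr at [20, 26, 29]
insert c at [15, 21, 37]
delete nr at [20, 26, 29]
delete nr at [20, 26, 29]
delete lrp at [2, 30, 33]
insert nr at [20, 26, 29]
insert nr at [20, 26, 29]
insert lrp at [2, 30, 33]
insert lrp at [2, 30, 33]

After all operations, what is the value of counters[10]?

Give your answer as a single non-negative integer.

Answer: 0

Derivation:
Step 1: insert lrp at [2, 30, 33] -> counters=[0,0,1,0,0,0,0,0,0,0,0,0,0,0,0,0,0,0,0,0,0,0,0,0,0,0,0,0,0,0,1,0,0,1,0,0,0,0,0]
Step 2: insert xsz at [10, 13, 26] -> counters=[0,0,1,0,0,0,0,0,0,0,1,0,0,1,0,0,0,0,0,0,0,0,0,0,0,0,1,0,0,0,1,0,0,1,0,0,0,0,0]
Step 3: insert nr at [20, 26, 29] -> counters=[0,0,1,0,0,0,0,0,0,0,1,0,0,1,0,0,0,0,0,0,1,0,0,0,0,0,2,0,0,1,1,0,0,1,0,0,0,0,0]
Step 4: insert c at [15, 21, 37] -> counters=[0,0,1,0,0,0,0,0,0,0,1,0,0,1,0,1,0,0,0,0,1,1,0,0,0,0,2,0,0,1,1,0,0,1,0,0,0,1,0]
Step 5: insert c at [15, 21, 37] -> counters=[0,0,1,0,0,0,0,0,0,0,1,0,0,1,0,2,0,0,0,0,1,2,0,0,0,0,2,0,0,1,1,0,0,1,0,0,0,2,0]
Step 6: insert c at [15, 21, 37] -> counters=[0,0,1,0,0,0,0,0,0,0,1,0,0,1,0,3,0,0,0,0,1,3,0,0,0,0,2,0,0,1,1,0,0,1,0,0,0,3,0]
Step 7: delete xsz at [10, 13, 26] -> counters=[0,0,1,0,0,0,0,0,0,0,0,0,0,0,0,3,0,0,0,0,1,3,0,0,0,0,1,0,0,1,1,0,0,1,0,0,0,3,0]
Step 8: insert nr at [20, 26, 29] -> counters=[0,0,1,0,0,0,0,0,0,0,0,0,0,0,0,3,0,0,0,0,2,3,0,0,0,0,2,0,0,2,1,0,0,1,0,0,0,3,0]
Step 9: insert c at [15, 21, 37] -> counters=[0,0,1,0,0,0,0,0,0,0,0,0,0,0,0,4,0,0,0,0,2,4,0,0,0,0,2,0,0,2,1,0,0,1,0,0,0,4,0]
Step 10: delete nr at [20, 26, 29] -> counters=[0,0,1,0,0,0,0,0,0,0,0,0,0,0,0,4,0,0,0,0,1,4,0,0,0,0,1,0,0,1,1,0,0,1,0,0,0,4,0]
Step 11: delete nr at [20, 26, 29] -> counters=[0,0,1,0,0,0,0,0,0,0,0,0,0,0,0,4,0,0,0,0,0,4,0,0,0,0,0,0,0,0,1,0,0,1,0,0,0,4,0]
Step 12: delete lrp at [2, 30, 33] -> counters=[0,0,0,0,0,0,0,0,0,0,0,0,0,0,0,4,0,0,0,0,0,4,0,0,0,0,0,0,0,0,0,0,0,0,0,0,0,4,0]
Step 13: insert nr at [20, 26, 29] -> counters=[0,0,0,0,0,0,0,0,0,0,0,0,0,0,0,4,0,0,0,0,1,4,0,0,0,0,1,0,0,1,0,0,0,0,0,0,0,4,0]
Step 14: insert nr at [20, 26, 29] -> counters=[0,0,0,0,0,0,0,0,0,0,0,0,0,0,0,4,0,0,0,0,2,4,0,0,0,0,2,0,0,2,0,0,0,0,0,0,0,4,0]
Step 15: insert lrp at [2, 30, 33] -> counters=[0,0,1,0,0,0,0,0,0,0,0,0,0,0,0,4,0,0,0,0,2,4,0,0,0,0,2,0,0,2,1,0,0,1,0,0,0,4,0]
Step 16: insert lrp at [2, 30, 33] -> counters=[0,0,2,0,0,0,0,0,0,0,0,0,0,0,0,4,0,0,0,0,2,4,0,0,0,0,2,0,0,2,2,0,0,2,0,0,0,4,0]
Final counters=[0,0,2,0,0,0,0,0,0,0,0,0,0,0,0,4,0,0,0,0,2,4,0,0,0,0,2,0,0,2,2,0,0,2,0,0,0,4,0] -> counters[10]=0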